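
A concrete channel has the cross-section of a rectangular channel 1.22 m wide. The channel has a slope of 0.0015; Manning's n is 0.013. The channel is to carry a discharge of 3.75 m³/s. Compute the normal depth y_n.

Manning's equation rearranged: A R^(2/3) = nQ / (1·√S) = 0.013 × 3.75 / (√0.0015) = 1.259.
Try y = 2.12 m: A R^(2/3) = 1.572 — over.
Try y = 1.42 m: A R^(2/3) = 0.9819 — short.
Try y = 1.75 m: A R^(2/3) = 1.258 — ≈ 1.259.

y_n = 1.75 m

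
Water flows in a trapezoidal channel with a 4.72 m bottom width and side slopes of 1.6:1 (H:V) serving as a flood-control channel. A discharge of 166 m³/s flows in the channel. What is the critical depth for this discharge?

y_c = 3.45 m

At critical depth, Q² T / (g A³) = 1, i.e. A³/T = Q²/g = 166²/9.81 = 2809.
Trying y = 2.38 m: A³/T = 677.8 — short.
Trying y = 4.11 m: A³/T = 5599 — over.
Trying y = 3.45 m: A³/T = 2798 — close enough.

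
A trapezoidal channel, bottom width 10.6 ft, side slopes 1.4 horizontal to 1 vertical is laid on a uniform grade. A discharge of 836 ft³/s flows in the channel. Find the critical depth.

At critical depth, Q² T / (g A³) = 1, i.e. A³/T = Q²/g = 836²/32.2 = 21700.
Try y = 5.52 ft: A³/T = 39740 — high.
Try y = 3.81 ft: A³/T = 10520 — low.
Try y = 4.67 ft: A³/T = 21650 — matches.

y_c = 4.67 ft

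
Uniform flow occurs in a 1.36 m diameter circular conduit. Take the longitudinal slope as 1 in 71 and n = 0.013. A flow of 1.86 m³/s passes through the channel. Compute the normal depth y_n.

Manning's equation rearranged: A R^(2/3) = nQ / (1·√S) = 0.013 × 1.86 / (√0.01408) = 0.2037.
Try y = 0.385 m: A R^(2/3) = 0.1238 — short.
Try y = 0.58 m: A R^(2/3) = 0.2679 — over.
Try y = 0.5 m: A R^(2/3) = 0.2041 — close enough.

y_n = 0.5 m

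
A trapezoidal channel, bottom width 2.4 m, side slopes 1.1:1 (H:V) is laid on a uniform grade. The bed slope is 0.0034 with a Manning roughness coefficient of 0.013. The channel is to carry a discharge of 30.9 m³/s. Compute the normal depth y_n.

y_n = 1.67 m

Manning's equation rearranged: A R^(2/3) = nQ / (1·√S) = 0.013 × 30.9 / (√0.0034) = 6.889.
Trying y = 1.15 m: A R^(2/3) = 3.399 — short.
Trying y = 1.88 m: A R^(2/3) = 8.685 — over.
Trying y = 1.67 m: A R^(2/3) = 6.889 — matches.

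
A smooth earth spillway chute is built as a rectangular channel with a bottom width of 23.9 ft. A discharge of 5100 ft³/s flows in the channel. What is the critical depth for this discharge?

y_c = 11.2 ft

For a rectangular channel, critical depth y_c = (q²/g)^(1/3) where q = Q/b = 5100/23.9 = 213.4 ft²/s.
So y_c = (213.4²/32.2)^(1/3) = 11.2 ft.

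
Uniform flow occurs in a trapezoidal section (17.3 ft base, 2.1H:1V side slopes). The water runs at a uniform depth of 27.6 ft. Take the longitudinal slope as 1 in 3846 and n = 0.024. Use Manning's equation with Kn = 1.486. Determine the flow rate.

Q = 12200 ft³/s

With bottom width b = 17.3 ft and side slope z = 2.1: A = (b + zy)y = (17.3 + 2.1×27.6)×27.6 = 2077 ft²; P = b + 2y√(1+z²) = 17.3 + 2×27.6×2.326 = 145.7 ft.
Hydraulic radius R = A/P = 2077/145.7 = 14.26 ft.
Manning's equation: Q = (1.486/n) A R^(2/3) S^(1/2) = (1.486/0.024) × 2077 × 14.26^(2/3) × 0.00026^(1/2) = 12200 ft³/s.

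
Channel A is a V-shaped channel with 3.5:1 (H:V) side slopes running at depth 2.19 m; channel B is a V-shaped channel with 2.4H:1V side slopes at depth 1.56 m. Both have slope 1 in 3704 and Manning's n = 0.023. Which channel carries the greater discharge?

Channel A: For a triangular section with side slope z = 3.5: A = zy² = 3.5×2.19² = 16.79 m²; P = 2y√(1+z²) = 2×2.19×3.64 = 15.94 m. Hydraulic radius R = A/P = 16.79/15.94 = 1.053 m. Q_A = (1/0.023)·16.79·1.053^(2/3)·√0.00027 = 12.41 m³/s.
Channel B: For a triangular section with side slope z = 2.4: A = zy² = 2.4×1.56² = 5.841 m²; P = 2y√(1+z²) = 2×1.56×2.6 = 8.112 m. Hydraulic radius R = A/P = 5.841/8.112 = 0.72 m. Q_B = (1/0.023)·5.841·0.72^(2/3)·√0.00027 = 3.352 m³/s.
Q_A = 12.41 m³/s vs Q_B = 3.352 m³/s, so channel A carries more.

channel A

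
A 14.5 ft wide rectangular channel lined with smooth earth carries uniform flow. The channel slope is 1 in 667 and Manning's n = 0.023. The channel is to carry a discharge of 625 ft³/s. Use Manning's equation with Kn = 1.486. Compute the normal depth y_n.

y_n = 7.29 ft

Manning's equation rearranged: A R^(2/3) = nQ / (1.486·√S) = 0.023 × 625 / (1.486 × √0.001499) = 249.8.
Trying y = 8.89 ft: A R^(2/3) = 324.5 — over.
Trying y = 6.03 ft: A R^(2/3) = 193.5 — short.
Trying y = 7.29 ft: A R^(2/3) = 249.9 — matches.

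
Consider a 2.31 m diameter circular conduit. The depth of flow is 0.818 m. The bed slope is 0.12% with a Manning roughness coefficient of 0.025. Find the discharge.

Q = 1.08 m³/s

For a circular section of diameter D = 2.31 m at depth y = 0.818 m, the central angle is θ = 2 arccos(1 − 2y/D) = 2.549 rad. Then A = (D²/8)(θ − sin θ) = 1.328 m² and P = Dθ/2 = 2.945 m.
Hydraulic radius R = A/P = 1.328/2.945 = 0.4511 m.
Manning's equation: Q = (1/n) A R^(2/3) S^(1/2) = (1/0.025) × 1.328 × 0.4511^(2/3) × 0.0012^(1/2) = 1.08 m³/s.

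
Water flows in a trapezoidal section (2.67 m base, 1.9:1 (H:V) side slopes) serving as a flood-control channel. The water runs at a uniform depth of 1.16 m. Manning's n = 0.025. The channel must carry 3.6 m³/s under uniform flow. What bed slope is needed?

S = 0.000379

With bottom width b = 2.67 m and side slope z = 1.9: A = (b + zy)y = (2.67 + 1.9×1.16)×1.16 = 5.654 m²; P = b + 2y√(1+z²) = 2.67 + 2×1.16×2.147 = 7.651 m.
Hydraulic radius R = A/P = 5.654/7.651 = 0.7389 m.
From Manning's equation, S = [nQ / (1 A R^(2/3))]² = [0.025 × 3.6 / (1 × 5.654 × 0.7389^(2/3))]² = 0.000379.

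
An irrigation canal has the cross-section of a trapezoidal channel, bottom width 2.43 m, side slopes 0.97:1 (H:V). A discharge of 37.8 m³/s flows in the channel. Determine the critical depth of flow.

At critical depth, Q² T / (g A³) = 1, i.e. A³/T = Q²/g = 37.8²/9.81 = 145.7.
Try y = 1.9 m: A³/T = 87.5 — short.
Try y = 2.56 m: A³/T = 269 — over.
Try y = 2.18 m: A³/T = 146 — matches.

y_c = 2.18 m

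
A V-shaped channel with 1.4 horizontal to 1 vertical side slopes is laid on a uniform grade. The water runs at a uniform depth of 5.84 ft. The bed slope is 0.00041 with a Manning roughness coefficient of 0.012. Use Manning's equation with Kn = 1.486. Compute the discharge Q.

Q = 213 ft³/s

For a triangular section with side slope z = 1.4: A = zy² = 1.4×5.84² = 47.75 ft²; P = 2y√(1+z²) = 2×5.84×1.72 = 20.1 ft.
Hydraulic radius R = A/P = 47.75/20.1 = 2.376 ft.
Manning's equation: Q = (1.486/n) A R^(2/3) S^(1/2) = (1.486/0.012) × 47.75 × 2.376^(2/3) × 0.00041^(1/2) = 213 ft³/s.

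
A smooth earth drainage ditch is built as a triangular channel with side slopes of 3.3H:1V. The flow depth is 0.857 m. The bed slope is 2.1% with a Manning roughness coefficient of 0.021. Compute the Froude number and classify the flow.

supercritical

For a triangular section with side slope z = 3.3: A = zy² = 3.3×0.857² = 2.424 m²; P = 2y√(1+z²) = 2×0.857×3.448 = 5.91 m.
Hydraulic radius R = A/P = 2.424/5.91 = 0.4101 m.
V = (1/n) R^(2/3) √S = (1/0.021) × 0.4101^(2/3) × √0.021 = 3.809 m/s. Hydraulic depth D_h = A/T = 2.424/5.656 = 0.4285 m.
Froude number Fr = V/√(g·D_h) = 3.809/√(9.81×0.4285) = 1.86, which is greater than 1, so the flow is supercritical.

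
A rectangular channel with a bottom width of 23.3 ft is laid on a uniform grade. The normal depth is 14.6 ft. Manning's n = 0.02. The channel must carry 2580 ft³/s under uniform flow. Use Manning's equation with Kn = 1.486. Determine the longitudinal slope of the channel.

Flow area A = b·y = 23.3 × 14.6 = 340.2 ft². Wetted perimeter P = b + 2y = 23.3 + 2×14.6 = 52.5 ft.
Hydraulic radius R = A/P = 340.2/52.5 = 6.48 ft.
From Manning's equation, S = [nQ / (1.486 A R^(2/3))]² = [0.02 × 2580 / (1.486 × 340.2 × 6.48^(2/3))]² = 0.000863.

S = 0.000863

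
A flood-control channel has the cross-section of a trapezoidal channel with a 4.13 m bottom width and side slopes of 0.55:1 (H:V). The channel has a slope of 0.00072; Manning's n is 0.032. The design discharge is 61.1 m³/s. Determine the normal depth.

y_n = 5.63 m

Manning's equation rearranged: A R^(2/3) = nQ / (1·√S) = 0.032 × 61.1 / (√0.00072) = 72.87.
At y = 6.73 m: A R^(2/3) = 102.3 — too large.
At y = 5.63 m: A R^(2/3) = 72.85 — matches.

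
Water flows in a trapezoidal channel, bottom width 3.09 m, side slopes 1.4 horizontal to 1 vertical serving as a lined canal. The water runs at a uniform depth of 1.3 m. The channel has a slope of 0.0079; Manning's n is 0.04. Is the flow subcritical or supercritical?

With bottom width b = 3.09 m and side slope z = 1.4: A = (b + zy)y = (3.09 + 1.4×1.3)×1.3 = 6.383 m²; P = b + 2y√(1+z²) = 3.09 + 2×1.3×1.72 = 7.563 m.
Hydraulic radius R = A/P = 6.383/7.563 = 0.844 m.
V = (1/n) R^(2/3) √S = (1/0.04) × 0.844^(2/3) × √0.0079 = 1.984 m/s. Hydraulic depth D_h = A/T = 6.383/6.73 = 0.9484 m.
Froude number Fr = V/√(g·D_h) = 1.984/√(9.81×0.9484) = 0.651, which is less than 1, so the flow is subcritical.

subcritical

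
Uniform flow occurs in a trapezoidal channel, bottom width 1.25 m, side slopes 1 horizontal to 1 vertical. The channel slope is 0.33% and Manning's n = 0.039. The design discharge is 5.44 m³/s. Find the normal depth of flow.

y_n = 1.56 m

Manning's equation rearranged: A R^(2/3) = nQ / (1·√S) = 0.039 × 5.44 / (√0.0033) = 3.693.
Try y = 1.23 m: A R^(2/3) = 2.277 — low.
Try y = 1.99 m: A R^(2/3) = 6.175 — high.
Try y = 1.56 m: A R^(2/3) = 3.696 — matches.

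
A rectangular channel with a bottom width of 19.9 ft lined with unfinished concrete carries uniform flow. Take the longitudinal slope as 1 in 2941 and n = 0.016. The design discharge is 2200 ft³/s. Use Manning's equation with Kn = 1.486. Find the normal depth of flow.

Manning's equation rearranged: A R^(2/3) = nQ / (1.486·√S) = 0.016 × 2200 / (1.486 × √0.00034) = 1285.
At y = 14.9 ft: A R^(2/3) = 975.4 — too small.
At y = 21.7 ft: A R^(2/3) = 1553 — too large.
At y = 18.6 ft: A R^(2/3) = 1287 — close enough.

y_n = 18.6 ft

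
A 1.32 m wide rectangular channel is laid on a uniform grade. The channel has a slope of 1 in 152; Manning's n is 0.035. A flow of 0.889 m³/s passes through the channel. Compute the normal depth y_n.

y_n = 0.621 m

Manning's equation rearranged: A R^(2/3) = nQ / (1·√S) = 0.035 × 0.889 / (√0.006579) = 0.3836.
Try y = 0.548 m: A R^(2/3) = 0.3237 — short.
Try y = 0.753 m: A R^(2/3) = 0.4953 — over.
Try y = 0.621 m: A R^(2/3) = 0.3835 — ≈ 0.3836.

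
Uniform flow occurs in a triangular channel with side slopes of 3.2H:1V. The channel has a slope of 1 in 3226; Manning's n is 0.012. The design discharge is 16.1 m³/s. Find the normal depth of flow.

Manning's equation rearranged: A R^(2/3) = nQ / (1·√S) = 0.012 × 16.1 / (√0.00031) = 10.97.
Try y = 1.52 m: A R^(2/3) = 5.969 — too small.
Try y = 1.91 m: A R^(2/3) = 10.97 — matches.

y_n = 1.91 m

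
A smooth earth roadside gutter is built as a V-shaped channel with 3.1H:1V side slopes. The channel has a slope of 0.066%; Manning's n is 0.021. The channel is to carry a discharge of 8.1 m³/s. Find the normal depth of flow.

y_n = 1.6 m

Manning's equation rearranged: A R^(2/3) = nQ / (1·√S) = 0.021 × 8.1 / (√0.00066) = 6.621.
At y = 1.33 m: A R^(2/3) = 4.042 — low.
At y = 2.03 m: A R^(2/3) = 12.48 — high.
At y = 1.6 m: A R^(2/3) = 6.617 — ≈ 6.621.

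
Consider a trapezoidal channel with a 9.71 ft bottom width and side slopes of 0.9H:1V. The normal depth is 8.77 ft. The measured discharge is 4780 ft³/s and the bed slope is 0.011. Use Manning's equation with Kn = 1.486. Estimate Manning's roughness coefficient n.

With bottom width b = 9.71 ft and side slope z = 0.9: A = (b + zy)y = (9.71 + 0.9×8.77)×8.77 = 154.4 ft²; P = b + 2y√(1+z²) = 9.71 + 2×8.77×1.345 = 33.31 ft.
Hydraulic radius R = A/P = 154.4/33.31 = 4.635 ft.
Rearranging Manning's equation: n = (1.486/Q) A R^(2/3) S^(1/2) = (1.486/4780) × 154.4 × 4.635^(2/3) × √0.011 = 0.014.

n = 0.014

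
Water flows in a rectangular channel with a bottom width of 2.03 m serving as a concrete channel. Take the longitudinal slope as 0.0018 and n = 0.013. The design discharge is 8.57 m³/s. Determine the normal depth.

y_n = 1.74 m

Manning's equation rearranged: A R^(2/3) = nQ / (1·√S) = 0.013 × 8.57 / (√0.0018) = 2.626.
Trying y = 1.52 m: A R^(2/3) = 2.216 — low.
Trying y = 2.02 m: A R^(2/3) = 3.157 — high.
Trying y = 1.74 m: A R^(2/3) = 2.626 — close enough.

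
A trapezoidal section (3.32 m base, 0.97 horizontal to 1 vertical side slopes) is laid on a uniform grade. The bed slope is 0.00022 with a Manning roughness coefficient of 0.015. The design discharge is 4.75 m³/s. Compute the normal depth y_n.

y_n = 1.22 m

Manning's equation rearranged: A R^(2/3) = nQ / (1·√S) = 0.015 × 4.75 / (√0.00022) = 4.804.
At y = 1.32 m: A R^(2/3) = 5.525 — high.
At y = 0.953 m: A R^(2/3) = 3.118 — low.
At y = 1.22 m: A R^(2/3) = 4.804 — matches.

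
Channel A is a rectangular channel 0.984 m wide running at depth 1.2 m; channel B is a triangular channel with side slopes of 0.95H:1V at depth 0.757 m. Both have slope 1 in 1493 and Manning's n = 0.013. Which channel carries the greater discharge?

Channel A: Flow area A = b·y = 0.984 × 1.2 = 1.181 m². Wetted perimeter P = b + 2y = 0.984 + 2×1.2 = 3.384 m. Hydraulic radius R = A/P = 1.181/3.384 = 0.3489 m. Q_A = (1/0.013)·1.181·0.3489^(2/3)·√0.0006698 = 1.165 m³/s.
Channel B: For a triangular section with side slope z = 0.95: A = zy² = 0.95×0.757² = 0.5444 m²; P = 2y√(1+z²) = 2×0.757×1.379 = 2.088 m. Hydraulic radius R = A/P = 0.5444/2.088 = 0.2607 m. Q_B = (1/0.013)·0.5444·0.2607^(2/3)·√0.0006698 = 0.4423 m³/s.
Q_A = 1.165 m³/s vs Q_B = 0.4423 m³/s, so channel A carries more.

channel A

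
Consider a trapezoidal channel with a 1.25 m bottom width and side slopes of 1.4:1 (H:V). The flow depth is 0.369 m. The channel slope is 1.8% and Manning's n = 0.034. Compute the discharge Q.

With bottom width b = 1.25 m and side slope z = 1.4: A = (b + zy)y = (1.25 + 1.4×0.369)×0.369 = 0.6519 m²; P = b + 2y√(1+z²) = 1.25 + 2×0.369×1.72 = 2.52 m.
Hydraulic radius R = A/P = 0.6519/2.52 = 0.2587 m.
Manning's equation: Q = (1/n) A R^(2/3) S^(1/2) = (1/0.034) × 0.6519 × 0.2587^(2/3) × 0.018^(1/2) = 1.04 m³/s.

Q = 1.04 m³/s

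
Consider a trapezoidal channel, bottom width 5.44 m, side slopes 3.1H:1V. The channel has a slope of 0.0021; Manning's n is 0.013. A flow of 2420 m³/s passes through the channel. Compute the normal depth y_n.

y_n = 8.29 m

Manning's equation rearranged: A R^(2/3) = nQ / (1·√S) = 0.013 × 2420 / (√0.0021) = 686.5.
Trying y = 9.01 m: A R^(2/3) = 842.2 — high.
Trying y = 6.27 m: A R^(2/3) = 350.6 — low.
Trying y = 8.29 m: A R^(2/3) = 687.1 — matches.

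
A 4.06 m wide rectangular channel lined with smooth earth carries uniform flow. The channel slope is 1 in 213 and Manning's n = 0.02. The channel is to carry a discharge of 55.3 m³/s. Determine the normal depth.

y_n = 3.39 m

Manning's equation rearranged: A R^(2/3) = nQ / (1·√S) = 0.02 × 55.3 / (√0.004695) = 16.14.
Try y = 2.74 m: A R^(2/3) = 12.32 — short.
Try y = 4.15 m: A R^(2/3) = 20.71 — over.
Try y = 3.39 m: A R^(2/3) = 16.14 — matches.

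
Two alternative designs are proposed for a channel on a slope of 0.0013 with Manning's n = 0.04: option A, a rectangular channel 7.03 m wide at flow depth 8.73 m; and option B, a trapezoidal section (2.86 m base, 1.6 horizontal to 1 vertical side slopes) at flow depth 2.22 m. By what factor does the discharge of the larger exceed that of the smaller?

Channel A: Flow area A = b·y = 7.03 × 8.73 = 61.37 m². Wetted perimeter P = b + 2y = 7.03 + 2×8.73 = 24.49 m. Hydraulic radius R = A/P = 61.37/24.49 = 2.506 m. Q_A = (1/0.04)·61.37·2.506^(2/3)·√0.0013 = 102.1 m³/s.
Channel B: With bottom width b = 2.86 m and side slope z = 1.6: A = (b + zy)y = (2.86 + 1.6×2.22)×2.22 = 14.23 m²; P = b + 2y√(1+z²) = 2.86 + 2×2.22×1.887 = 11.24 m. Hydraulic radius R = A/P = 14.23/11.24 = 1.267 m. Q_B = (1/0.04)·14.23·1.267^(2/3)·√0.0013 = 15.02 m³/s.
The larger discharge is 102.1 m³/s and the smaller is 15.02 m³/s; the ratio is 6.79.

6.79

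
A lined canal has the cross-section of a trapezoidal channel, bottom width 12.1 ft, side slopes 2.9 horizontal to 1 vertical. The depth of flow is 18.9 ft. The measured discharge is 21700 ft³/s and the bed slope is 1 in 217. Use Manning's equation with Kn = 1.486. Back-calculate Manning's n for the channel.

With bottom width b = 12.1 ft and side slope z = 2.9: A = (b + zy)y = (12.1 + 2.9×18.9)×18.9 = 1265 ft²; P = b + 2y√(1+z²) = 12.1 + 2×18.9×3.068 = 128.1 ft.
Hydraulic radius R = A/P = 1265/128.1 = 9.875 ft.
Rearranging Manning's equation: n = (1.486/Q) A R^(2/3) S^(1/2) = (1.486/21700) × 1265 × 9.875^(2/3) × √0.004608 = 0.0271.

n = 0.0271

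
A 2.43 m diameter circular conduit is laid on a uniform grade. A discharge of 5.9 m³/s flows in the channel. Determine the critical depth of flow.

At critical depth, Q² T / (g A³) = 1, i.e. A³/T = Q²/g = 5.9²/9.81 = 3.548.
Try y = 1.41 m: A³/T = 9.061 — too large.
Try y = 0.765 m: A³/T = 0.8671 — too small.
Try y = 1.1 m: A³/T = 3.508 — close enough.

y_c = 1.1 m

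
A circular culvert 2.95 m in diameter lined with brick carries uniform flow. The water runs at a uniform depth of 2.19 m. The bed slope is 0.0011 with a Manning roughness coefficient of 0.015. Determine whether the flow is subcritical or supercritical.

subcritical

For a circular section of diameter D = 2.95 m at depth y = 2.19 m, the central angle is θ = 2 arccos(1 − 2y/D) = 4.154 rad. Then A = (D²/8)(θ − sin θ) = 5.441 m² and P = Dθ/2 = 6.127 m.
Hydraulic radius R = A/P = 5.441/6.127 = 0.8881 m.
V = (1/n) R^(2/3) √S = (1/0.015) × 0.8881^(2/3) × √0.0011 = 2.043 m/s. Hydraulic depth D_h = A/T = 5.441/2.58 = 2.109 m.
Froude number Fr = V/√(g·D_h) = 2.043/√(9.81×2.109) = 0.449, which is less than 1, so the flow is subcritical.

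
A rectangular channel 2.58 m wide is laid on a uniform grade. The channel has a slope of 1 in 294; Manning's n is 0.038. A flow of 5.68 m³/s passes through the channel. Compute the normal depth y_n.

y_n = 1.75 m

Manning's equation rearranged: A R^(2/3) = nQ / (1·√S) = 0.038 × 5.68 / (√0.003401) = 3.701.
Trying y = 1.29 m: A R^(2/3) = 2.485 — too small.
Trying y = 2.04 m: A R^(2/3) = 4.499 — too large.
Trying y = 1.75 m: A R^(2/3) = 3.702 — ≈ 3.701.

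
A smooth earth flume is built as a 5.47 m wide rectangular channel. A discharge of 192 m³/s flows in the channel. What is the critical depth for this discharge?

For a rectangular channel, critical depth y_c = (q²/g)^(1/3) where q = Q/b = 192/5.47 = 35.1 m²/s.
So y_c = (35.1²/9.81)^(1/3) = 5.01 m.

y_c = 5.01 m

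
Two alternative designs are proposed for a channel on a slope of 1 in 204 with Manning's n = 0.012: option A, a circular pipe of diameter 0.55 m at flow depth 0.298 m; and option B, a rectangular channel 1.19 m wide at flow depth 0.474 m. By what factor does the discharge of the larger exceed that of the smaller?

6.41

Channel A: For a circular section of diameter D = 0.55 m at depth y = 0.298 m, the central angle is θ = 2 arccos(1 − 2y/D) = 3.309 rad. Then A = (D²/8)(θ − sin θ) = 0.1314 m² and P = Dθ/2 = 0.91 m. Hydraulic radius R = A/P = 0.1314/0.91 = 0.1444 m. Q_A = (1/0.012)·0.1314·0.1444^(2/3)·√0.004902 = 0.2111 m³/s.
Channel B: Flow area A = b·y = 1.19 × 0.474 = 0.5641 m². Wetted perimeter P = b + 2y = 1.19 + 2×0.474 = 2.138 m. Hydraulic radius R = A/P = 0.5641/2.138 = 0.2638 m. Q_B = (1/0.012)·0.5641·0.2638^(2/3)·√0.004902 = 1.354 m³/s.
The larger discharge is 1.354 m³/s and the smaller is 0.2111 m³/s; the ratio is 6.41.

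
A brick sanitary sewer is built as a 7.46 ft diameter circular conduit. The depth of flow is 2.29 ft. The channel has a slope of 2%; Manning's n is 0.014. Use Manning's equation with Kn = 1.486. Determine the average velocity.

V = 17.9 ft/s

For a circular section of diameter D = 7.46 ft at depth y = 2.29 ft, the central angle is θ = 2 arccos(1 − 2y/D) = 2.349 rad. Then A = (D²/8)(θ − sin θ) = 11.39 ft² and P = Dθ/2 = 8.761 ft.
Hydraulic radius R = A/P = 11.39/8.761 = 1.299 ft.
From Manning's equation, V = (1.486/n) R^(2/3) S^(1/2) = (1.486/0.014) × 1.299^(2/3) × 0.02^(1/2) = 17.9 ft/s.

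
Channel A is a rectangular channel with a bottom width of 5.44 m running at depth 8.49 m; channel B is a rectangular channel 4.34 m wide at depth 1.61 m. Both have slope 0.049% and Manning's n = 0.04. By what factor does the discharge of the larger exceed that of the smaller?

Channel A: Flow area A = b·y = 5.44 × 8.49 = 46.19 m². Wetted perimeter P = b + 2y = 5.44 + 2×8.49 = 22.42 m. Hydraulic radius R = A/P = 46.19/22.42 = 2.06 m. Q_A = (1/0.04)·46.19·2.06^(2/3)·√0.00049 = 41.38 m³/s.
Channel B: Flow area A = b·y = 4.34 × 1.61 = 6.987 m². Wetted perimeter P = b + 2y = 4.34 + 2×1.61 = 7.56 m. Hydraulic radius R = A/P = 6.987/7.56 = 0.9243 m. Q_B = (1/0.04)·6.987·0.9243^(2/3)·√0.00049 = 3.669 m³/s.
The larger discharge is 41.38 m³/s and the smaller is 3.669 m³/s; the ratio is 11.3.

11.3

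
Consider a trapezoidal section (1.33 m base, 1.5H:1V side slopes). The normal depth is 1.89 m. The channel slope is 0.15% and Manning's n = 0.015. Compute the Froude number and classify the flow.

With bottom width b = 1.33 m and side slope z = 1.5: A = (b + zy)y = (1.33 + 1.5×1.89)×1.89 = 7.872 m²; P = b + 2y√(1+z²) = 1.33 + 2×1.89×1.803 = 8.144 m.
Hydraulic radius R = A/P = 7.872/8.144 = 0.9665 m.
V = (1/n) R^(2/3) √S = (1/0.015) × 0.9665^(2/3) × √0.0015 = 2.524 m/s. Hydraulic depth D_h = A/T = 7.872/7 = 1.125 m.
Froude number Fr = V/√(g·D_h) = 2.524/√(9.81×1.125) = 0.76, which is less than 1, so the flow is subcritical.

subcritical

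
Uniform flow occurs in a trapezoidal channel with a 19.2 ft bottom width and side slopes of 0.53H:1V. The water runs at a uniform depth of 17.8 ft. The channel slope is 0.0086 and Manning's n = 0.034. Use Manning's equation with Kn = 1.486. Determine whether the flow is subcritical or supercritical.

With bottom width b = 19.2 ft and side slope z = 0.53: A = (b + zy)y = (19.2 + 0.53×17.8)×17.8 = 509.7 ft²; P = b + 2y√(1+z²) = 19.2 + 2×17.8×1.132 = 59.49 ft.
Hydraulic radius R = A/P = 509.7/59.49 = 8.567 ft.
V = (1.486/n) R^(2/3) √S = (1.486/0.034) × 8.567^(2/3) × √0.0086 = 16.97 ft/s. Hydraulic depth D_h = A/T = 509.7/38.07 = 13.39 ft.
Froude number Fr = V/√(g·D_h) = 16.97/√(32.2×13.39) = 0.817, which is less than 1, so the flow is subcritical.

subcritical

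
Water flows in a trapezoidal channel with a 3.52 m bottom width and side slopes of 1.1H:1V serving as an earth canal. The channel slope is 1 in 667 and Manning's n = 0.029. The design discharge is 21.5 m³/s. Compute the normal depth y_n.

Manning's equation rearranged: A R^(2/3) = nQ / (1·√S) = 0.029 × 21.5 / (√0.001499) = 16.1.
Trying y = 2.84 m: A R^(2/3) = 25.57 — high.
Trying y = 1.68 m: A R^(2/3) = 9.37 — low.
Trying y = 2.24 m: A R^(2/3) = 16.1 — ≈ 16.1.

y_n = 2.24 m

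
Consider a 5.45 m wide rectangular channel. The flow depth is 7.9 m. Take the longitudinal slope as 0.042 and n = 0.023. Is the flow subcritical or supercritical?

supercritical

Flow area A = b·y = 5.45 × 7.9 = 43.06 m². Wetted perimeter P = b + 2y = 5.45 + 2×7.9 = 21.25 m.
Hydraulic radius R = A/P = 43.06/21.25 = 2.026 m.
V = (1/n) R^(2/3) √S = (1/0.023) × 2.026^(2/3) × √0.042 = 14.27 m/s. Hydraulic depth D_h = A/T = 43.06/5.45 = 7.9 m.
Froude number Fr = V/√(g·D_h) = 14.27/√(9.81×7.9) = 1.62, which is greater than 1, so the flow is supercritical.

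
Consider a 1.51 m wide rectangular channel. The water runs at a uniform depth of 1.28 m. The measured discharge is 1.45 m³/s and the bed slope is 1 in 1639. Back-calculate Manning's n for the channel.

Flow area A = b·y = 1.51 × 1.28 = 1.933 m². Wetted perimeter P = b + 2y = 1.51 + 2×1.28 = 4.07 m.
Hydraulic radius R = A/P = 1.933/4.07 = 0.4749 m.
Rearranging Manning's equation: n = (1/Q) A R^(2/3) S^(1/2) = (1/1.45) × 1.933 × 0.4749^(2/3) × √0.0006101 = 0.02.

n = 0.02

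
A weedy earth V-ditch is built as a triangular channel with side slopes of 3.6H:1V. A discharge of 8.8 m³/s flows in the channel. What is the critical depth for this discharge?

At critical depth, Q² T / (g A³) = 1, i.e. A³/T = Q²/g = 8.8²/9.81 = 7.894.
Try y = 1.24 m: A³/T = 19 — too large.
Try y = 0.817 m: A³/T = 2.359 — too small.
Try y = 1.04 m: A³/T = 7.884 — matches.

y_c = 1.04 m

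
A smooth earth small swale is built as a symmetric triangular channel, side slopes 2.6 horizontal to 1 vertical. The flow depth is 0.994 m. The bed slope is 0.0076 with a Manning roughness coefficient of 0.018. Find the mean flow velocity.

V = 2.9 m/s

For a triangular section with side slope z = 2.6: A = zy² = 2.6×0.994² = 2.569 m²; P = 2y√(1+z²) = 2×0.994×2.786 = 5.538 m.
Hydraulic radius R = A/P = 2.569/5.538 = 0.4639 m.
From Manning's equation, V = (1/n) R^(2/3) S^(1/2) = (1/0.018) × 0.4639^(2/3) × 0.0076^(1/2) = 2.9 m/s.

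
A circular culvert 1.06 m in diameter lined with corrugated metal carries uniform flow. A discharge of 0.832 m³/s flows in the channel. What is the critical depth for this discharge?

At critical depth, Q² T / (g A³) = 1, i.e. A³/T = Q²/g = 0.832²/9.81 = 0.07056.
Try y = 0.442 m: A³/T = 0.04045 — low.
Try y = 0.585 m: A³/T = 0.1182 — high.
Try y = 0.511 m: A³/T = 0.07049 — close enough.

y_c = 0.511 m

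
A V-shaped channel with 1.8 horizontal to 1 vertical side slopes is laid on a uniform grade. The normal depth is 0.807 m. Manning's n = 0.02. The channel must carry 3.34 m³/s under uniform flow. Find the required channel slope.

S = 0.013

For a triangular section with side slope z = 1.8: A = zy² = 1.8×0.807² = 1.172 m²; P = 2y√(1+z²) = 2×0.807×2.059 = 3.323 m.
Hydraulic radius R = A/P = 1.172/3.323 = 0.3527 m.
From Manning's equation, S = [nQ / (1 A R^(2/3))]² = [0.02 × 3.34 / (1 × 1.172 × 0.3527^(2/3))]² = 0.013.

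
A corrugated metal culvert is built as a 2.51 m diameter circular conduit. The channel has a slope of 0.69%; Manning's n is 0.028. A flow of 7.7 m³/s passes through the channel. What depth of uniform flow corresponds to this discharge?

y_n = 1.57 m

Manning's equation rearranged: A R^(2/3) = nQ / (1·√S) = 0.028 × 7.7 / (√0.0069) = 2.596.
At y = 1.72 m: A R^(2/3) = 2.952 — high.
At y = 1.35 m: A R^(2/3) = 2.048 — low.
At y = 1.57 m: A R^(2/3) = 2.594 — matches.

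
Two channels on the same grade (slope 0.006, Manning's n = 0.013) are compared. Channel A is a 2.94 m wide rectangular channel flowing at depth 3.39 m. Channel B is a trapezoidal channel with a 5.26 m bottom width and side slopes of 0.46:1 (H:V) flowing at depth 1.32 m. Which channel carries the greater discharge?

Channel A: Flow area A = b·y = 2.94 × 3.39 = 9.967 m². Wetted perimeter P = b + 2y = 2.94 + 2×3.39 = 9.72 m. Hydraulic radius R = A/P = 9.967/9.72 = 1.025 m. Q_A = (1/0.013)·9.967·1.025^(2/3)·√0.006 = 60.39 m³/s.
Channel B: With bottom width b = 5.26 m and side slope z = 0.46: A = (b + zy)y = (5.26 + 0.46×1.32)×1.32 = 7.745 m²; P = b + 2y√(1+z²) = 5.26 + 2×1.32×1.101 = 8.166 m. Hydraulic radius R = A/P = 7.745/8.166 = 0.9484 m. Q_B = (1/0.013)·7.745·0.9484^(2/3)·√0.006 = 44.55 m³/s.
Q_A = 60.39 m³/s vs Q_B = 44.55 m³/s, so channel A carries more.

channel A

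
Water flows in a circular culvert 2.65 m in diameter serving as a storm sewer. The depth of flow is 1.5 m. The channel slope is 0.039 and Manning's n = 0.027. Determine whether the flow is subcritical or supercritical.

supercritical

For a circular section of diameter D = 2.65 m at depth y = 1.5 m, the central angle is θ = 2 arccos(1 − 2y/D) = 3.407 rad. Then A = (D²/8)(θ − sin θ) = 3.22 m² and P = Dθ/2 = 4.514 m.
Hydraulic radius R = A/P = 3.22/4.514 = 0.7134 m.
V = (1/n) R^(2/3) √S = (1/0.027) × 0.7134^(2/3) × √0.039 = 5.84 m/s. Hydraulic depth D_h = A/T = 3.22/2.627 = 1.226 m.
Froude number Fr = V/√(g·D_h) = 5.84/√(9.81×1.226) = 1.68, which is greater than 1, so the flow is supercritical.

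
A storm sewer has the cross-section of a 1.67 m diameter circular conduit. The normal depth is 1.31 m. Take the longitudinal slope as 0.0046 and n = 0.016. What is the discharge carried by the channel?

Q = 4.97 m³/s

For a circular section of diameter D = 1.67 m at depth y = 1.31 m, the central angle is θ = 2 arccos(1 − 2y/D) = 4.352 rad. Then A = (D²/8)(θ − sin θ) = 1.843 m² and P = Dθ/2 = 3.634 m.
Hydraulic radius R = A/P = 1.843/3.634 = 0.5073 m.
Manning's equation: Q = (1/n) A R^(2/3) S^(1/2) = (1/0.016) × 1.843 × 0.5073^(2/3) × 0.0046^(1/2) = 4.97 m³/s.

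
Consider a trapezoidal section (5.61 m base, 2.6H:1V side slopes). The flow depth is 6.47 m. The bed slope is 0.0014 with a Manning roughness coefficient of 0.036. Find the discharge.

Q = 347 m³/s

With bottom width b = 5.61 m and side slope z = 2.6: A = (b + zy)y = (5.61 + 2.6×6.47)×6.47 = 145.1 m²; P = b + 2y√(1+z²) = 5.61 + 2×6.47×2.786 = 41.66 m.
Hydraulic radius R = A/P = 145.1/41.66 = 3.484 m.
Manning's equation: Q = (1/n) A R^(2/3) S^(1/2) = (1/0.036) × 145.1 × 3.484^(2/3) × 0.0014^(1/2) = 347 m³/s.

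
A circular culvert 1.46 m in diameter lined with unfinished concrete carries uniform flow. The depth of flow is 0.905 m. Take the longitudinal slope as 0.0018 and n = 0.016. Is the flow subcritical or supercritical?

subcritical

For a circular section of diameter D = 1.46 m at depth y = 0.905 m, the central angle is θ = 2 arccos(1 − 2y/D) = 3.626 rad. Then A = (D²/8)(θ − sin θ) = 1.09 m² and P = Dθ/2 = 2.647 m.
Hydraulic radius R = A/P = 1.09/2.647 = 0.4119 m.
V = (1/n) R^(2/3) √S = (1/0.016) × 0.4119^(2/3) × √0.0018 = 1.468 m/s. Hydraulic depth D_h = A/T = 1.09/1.417 = 0.7691 m.
Froude number Fr = V/√(g·D_h) = 1.468/√(9.81×0.7691) = 0.534, which is less than 1, so the flow is subcritical.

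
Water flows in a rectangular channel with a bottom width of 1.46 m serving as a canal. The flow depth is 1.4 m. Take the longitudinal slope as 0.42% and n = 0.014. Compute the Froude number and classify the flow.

subcritical

Flow area A = b·y = 1.46 × 1.4 = 2.044 m². Wetted perimeter P = b + 2y = 1.46 + 2×1.4 = 4.26 m.
Hydraulic radius R = A/P = 2.044/4.26 = 0.4798 m.
V = (1/n) R^(2/3) √S = (1/0.014) × 0.4798^(2/3) × √0.0042 = 2.837 m/s. Hydraulic depth D_h = A/T = 2.044/1.46 = 1.4 m.
Froude number Fr = V/√(g·D_h) = 2.837/√(9.81×1.4) = 0.766, which is less than 1, so the flow is subcritical.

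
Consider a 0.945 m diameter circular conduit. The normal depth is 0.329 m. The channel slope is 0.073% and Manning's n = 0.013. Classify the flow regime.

For a circular section of diameter D = 0.945 m at depth y = 0.329 m, the central angle is θ = 2 arccos(1 − 2y/D) = 2.524 rad. Then A = (D²/8)(θ − sin θ) = 0.2172 m² and P = Dθ/2 = 1.193 m.
Hydraulic radius R = A/P = 0.2172/1.193 = 0.1821 m.
V = (1/n) R^(2/3) √S = (1/0.013) × 0.1821^(2/3) × √0.00073 = 0.6677 m/s. Hydraulic depth D_h = A/T = 0.2172/0.9004 = 0.2412 m.
Froude number Fr = V/√(g·D_h) = 0.6677/√(9.81×0.2412) = 0.434, which is less than 1, so the flow is subcritical.

subcritical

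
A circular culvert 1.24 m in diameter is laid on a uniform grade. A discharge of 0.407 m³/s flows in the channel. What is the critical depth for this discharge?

y_c = 0.337 m

At critical depth, Q² T / (g A³) = 1, i.e. A³/T = Q²/g = 0.407²/9.81 = 0.01689.
Try y = 0.256 m: A³/T = 0.005803 — low.
Try y = 0.42 m: A³/T = 0.03981 — high.
Try y = 0.337 m: A³/T = 0.01696 — ≈ 0.01689.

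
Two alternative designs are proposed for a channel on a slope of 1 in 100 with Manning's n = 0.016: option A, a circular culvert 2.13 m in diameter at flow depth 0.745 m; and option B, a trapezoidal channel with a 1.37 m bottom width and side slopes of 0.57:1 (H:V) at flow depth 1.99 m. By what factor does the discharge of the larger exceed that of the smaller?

Channel A: For a circular section of diameter D = 2.13 m at depth y = 0.745 m, the central angle is θ = 2 arccos(1 − 2y/D) = 2.531 rad. Then A = (D²/8)(θ − sin θ) = 1.11 m² and P = Dθ/2 = 2.696 m. Hydraulic radius R = A/P = 1.11/2.696 = 0.4119 m. Q_A = (1/0.016)·1.11·0.4119^(2/3)·√0.01 = 3.842 m³/s.
Channel B: With bottom width b = 1.37 m and side slope z = 0.57: A = (b + zy)y = (1.37 + 0.57×1.99)×1.99 = 4.984 m²; P = b + 2y√(1+z²) = 1.37 + 2×1.99×1.151 = 5.951 m. Hydraulic radius R = A/P = 4.984/5.951 = 0.8374 m. Q_B = (1/0.016)·4.984·0.8374^(2/3)·√0.01 = 27.67 m³/s.
The larger discharge is 27.67 m³/s and the smaller is 3.842 m³/s; the ratio is 7.2.

7.2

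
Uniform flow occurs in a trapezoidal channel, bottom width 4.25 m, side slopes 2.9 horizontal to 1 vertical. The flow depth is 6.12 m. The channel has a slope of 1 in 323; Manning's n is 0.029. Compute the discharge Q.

With bottom width b = 4.25 m and side slope z = 2.9: A = (b + zy)y = (4.25 + 2.9×6.12)×6.12 = 134.6 m²; P = b + 2y√(1+z²) = 4.25 + 2×6.12×3.068 = 41.8 m.
Hydraulic radius R = A/P = 134.6/41.8 = 3.221 m.
Manning's equation: Q = (1/n) A R^(2/3) S^(1/2) = (1/0.029) × 134.6 × 3.221^(2/3) × 0.003096^(1/2) = 563 m³/s.

Q = 563 m³/s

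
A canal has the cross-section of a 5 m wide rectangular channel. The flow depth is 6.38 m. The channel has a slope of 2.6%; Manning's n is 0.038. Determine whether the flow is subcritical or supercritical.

subcritical

Flow area A = b·y = 5 × 6.38 = 31.9 m². Wetted perimeter P = b + 2y = 5 + 2×6.38 = 17.76 m.
Hydraulic radius R = A/P = 31.9/17.76 = 1.796 m.
V = (1/n) R^(2/3) √S = (1/0.038) × 1.796^(2/3) × √0.026 = 6.27 m/s. Hydraulic depth D_h = A/T = 31.9/5 = 6.38 m.
Froude number Fr = V/√(g·D_h) = 6.27/√(9.81×6.38) = 0.793, which is less than 1, so the flow is subcritical.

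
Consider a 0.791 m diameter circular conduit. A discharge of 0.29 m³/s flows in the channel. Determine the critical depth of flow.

At critical depth, Q² T / (g A³) = 1, i.e. A³/T = Q²/g = 0.29²/9.81 = 0.008573.
Try y = 0.242 m: A³/T = 0.002837 — low.
Try y = 0.407 m: A³/T = 0.02092 — high.
Try y = 0.322 m: A³/T = 0.008536 — ≈ 0.008573.

y_c = 0.322 m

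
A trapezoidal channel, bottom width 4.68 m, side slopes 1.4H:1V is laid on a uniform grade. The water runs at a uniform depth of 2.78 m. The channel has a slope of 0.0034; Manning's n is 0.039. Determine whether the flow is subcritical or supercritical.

subcritical

With bottom width b = 4.68 m and side slope z = 1.4: A = (b + zy)y = (4.68 + 1.4×2.78)×2.78 = 23.83 m²; P = b + 2y√(1+z²) = 4.68 + 2×2.78×1.72 = 14.25 m.
Hydraulic radius R = A/P = 23.83/14.25 = 1.673 m.
V = (1/n) R^(2/3) √S = (1/0.039) × 1.673^(2/3) × √0.0034 = 2.107 m/s. Hydraulic depth D_h = A/T = 23.83/12.46 = 1.912 m.
Froude number Fr = V/√(g·D_h) = 2.107/√(9.81×1.912) = 0.486, which is less than 1, so the flow is subcritical.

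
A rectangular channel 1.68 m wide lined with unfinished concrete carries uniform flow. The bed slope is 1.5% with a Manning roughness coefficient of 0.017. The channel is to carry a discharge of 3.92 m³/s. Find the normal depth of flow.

y_n = 0.637 m

Manning's equation rearranged: A R^(2/3) = nQ / (1·√S) = 0.017 × 3.92 / (√0.015) = 0.5441.
Trying y = 0.731 m: A R^(2/3) = 0.6565 — high.
Trying y = 0.494 m: A R^(2/3) = 0.381 — low.
Trying y = 0.637 m: A R^(2/3) = 0.5438 — ≈ 0.5441.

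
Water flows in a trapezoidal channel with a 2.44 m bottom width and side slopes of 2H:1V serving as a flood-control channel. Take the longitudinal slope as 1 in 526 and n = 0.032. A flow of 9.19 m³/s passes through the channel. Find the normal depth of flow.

Manning's equation rearranged: A R^(2/3) = nQ / (1·√S) = 0.032 × 9.19 / (√0.001901) = 6.745.
At y = 0.991 m: A R^(2/3) = 3.247 — short.
At y = 1.42 m: A R^(2/3) = 6.743 — matches.

y_n = 1.42 m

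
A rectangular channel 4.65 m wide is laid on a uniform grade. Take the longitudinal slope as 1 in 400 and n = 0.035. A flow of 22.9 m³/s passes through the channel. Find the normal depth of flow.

y_n = 2.91 m

Manning's equation rearranged: A R^(2/3) = nQ / (1·√S) = 0.035 × 22.9 / (√0.0025) = 16.03.
At y = 3.54 m: A R^(2/3) = 20.63 — over.
At y = 2.91 m: A R^(2/3) = 16.06 — ≈ 16.03.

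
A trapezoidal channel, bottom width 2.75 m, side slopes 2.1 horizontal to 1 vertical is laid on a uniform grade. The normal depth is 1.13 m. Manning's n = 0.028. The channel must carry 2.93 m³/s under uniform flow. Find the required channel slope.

With bottom width b = 2.75 m and side slope z = 2.1: A = (b + zy)y = (2.75 + 2.1×1.13)×1.13 = 5.789 m²; P = b + 2y√(1+z²) = 2.75 + 2×1.13×2.326 = 8.007 m.
Hydraulic radius R = A/P = 5.789/8.007 = 0.723 m.
From Manning's equation, S = [nQ / (1 A R^(2/3))]² = [0.028 × 2.93 / (1 × 5.789 × 0.723^(2/3))]² = 0.000309.

S = 0.000309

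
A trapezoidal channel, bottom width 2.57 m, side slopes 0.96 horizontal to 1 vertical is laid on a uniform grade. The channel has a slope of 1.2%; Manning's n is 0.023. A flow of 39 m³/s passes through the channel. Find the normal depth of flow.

y_n = 1.84 m

Manning's equation rearranged: A R^(2/3) = nQ / (1·√S) = 0.023 × 39 / (√0.012) = 8.188.
At y = 1.39 m: A R^(2/3) = 4.85 — short.
At y = 2.33 m: A R^(2/3) = 12.93 — over.
At y = 1.84 m: A R^(2/3) = 8.191 — ≈ 8.188.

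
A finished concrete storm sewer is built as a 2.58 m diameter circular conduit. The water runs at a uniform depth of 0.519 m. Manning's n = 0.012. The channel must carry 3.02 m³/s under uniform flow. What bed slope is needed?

For a circular section of diameter D = 2.58 m at depth y = 0.519 m, the central angle is θ = 2 arccos(1 − 2y/D) = 1.86 rad. Then A = (D²/8)(θ − sin θ) = 0.7505 m² and P = Dθ/2 = 2.4 m.
Hydraulic radius R = A/P = 0.7505/2.4 = 0.3127 m.
From Manning's equation, S = [nQ / (1 A R^(2/3))]² = [0.012 × 3.02 / (1 × 0.7505 × 0.3127^(2/3))]² = 0.011.

S = 0.011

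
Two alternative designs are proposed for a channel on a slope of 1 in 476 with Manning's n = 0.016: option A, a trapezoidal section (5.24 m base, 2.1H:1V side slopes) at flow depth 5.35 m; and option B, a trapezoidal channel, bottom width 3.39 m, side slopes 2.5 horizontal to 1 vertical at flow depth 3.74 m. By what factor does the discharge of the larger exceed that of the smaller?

2.36

Channel A: With bottom width b = 5.24 m and side slope z = 2.1: A = (b + zy)y = (5.24 + 2.1×5.35)×5.35 = 88.14 m²; P = b + 2y√(1+z²) = 5.24 + 2×5.35×2.326 = 30.13 m. Hydraulic radius R = A/P = 88.14/30.13 = 2.926 m. Q_A = (1/0.016)·88.14·2.926^(2/3)·√0.002101 = 516.5 m³/s.
Channel B: With bottom width b = 3.39 m and side slope z = 2.5: A = (b + zy)y = (3.39 + 2.5×3.74)×3.74 = 47.65 m²; P = b + 2y√(1+z²) = 3.39 + 2×3.74×2.693 = 23.53 m. Hydraulic radius R = A/P = 47.65/23.53 = 2.025 m. Q_B = (1/0.016)·47.65·2.025^(2/3)·√0.002101 = 218.5 m³/s.
The larger discharge is 516.5 m³/s and the smaller is 218.5 m³/s; the ratio is 2.36.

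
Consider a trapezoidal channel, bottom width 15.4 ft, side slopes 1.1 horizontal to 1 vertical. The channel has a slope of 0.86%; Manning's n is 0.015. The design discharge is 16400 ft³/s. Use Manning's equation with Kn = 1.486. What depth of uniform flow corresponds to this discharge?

y_n = 14.5 ft

Manning's equation rearranged: A R^(2/3) = nQ / (1.486·√S) = 0.015 × 16400 / (1.486 × √0.0086) = 1785.
Try y = 18.2 ft: A R^(2/3) = 2845 — too large.
Try y = 14.5 ft: A R^(2/3) = 1783 — matches.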